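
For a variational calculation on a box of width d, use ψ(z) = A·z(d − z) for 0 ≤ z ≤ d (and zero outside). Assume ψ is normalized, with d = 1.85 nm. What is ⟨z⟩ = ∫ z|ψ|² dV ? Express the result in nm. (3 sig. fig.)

The expectation value is the |ψ|²-weighted average of z: ∫ z|ψ|² dz.
Evaluating both integrals, ⟨z⟩ = d/2.
With d = 1.85, ⟨z⟩ = 0.9250.

⟨z⟩ ≈ 0.925 nm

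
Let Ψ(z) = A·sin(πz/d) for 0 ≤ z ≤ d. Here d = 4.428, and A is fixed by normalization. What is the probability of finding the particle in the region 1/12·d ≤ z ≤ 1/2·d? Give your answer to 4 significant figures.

P ≈ 0.4962

The probability is P = ∫ |Ψ|² dz over [1/12·d, 1/2·d].
Since A² = 1/(d/2), this is the region integral divided by the full normalization integral.
In terms of u = z/d (A² and the length scale cancel between numerator and denominator), P = [∫_{1/12}^{1/2} sin(π·u)^2 du] / [∫_{0}^{1} sin(π·u)^2 du].
Using ∫ sin(π·u)^2 du = u/2 - sin(2·π·u)/(4·π), the numerator is 1/(8·π) + 5/24 and the denominator is 1/2.
Taking the ratio, P = (3 + 5·π)/(12·π).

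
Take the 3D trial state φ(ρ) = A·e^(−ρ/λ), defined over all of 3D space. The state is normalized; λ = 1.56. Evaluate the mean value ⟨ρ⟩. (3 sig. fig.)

⟨ρ⟩ ≈ 2.34

⟨ρ⟩ = ∫ ρ |φ|² 4πρ² dρ over the full domain.
Recall ∫₀^∞ ρ^m e^(−ρ/β) dρ = m!·β^(m+1), since the A² factors cancel between numerator and denominator, ⟨ρ⟩ = 3·λ/2.
Putting λ = 1.56 gives 2.340.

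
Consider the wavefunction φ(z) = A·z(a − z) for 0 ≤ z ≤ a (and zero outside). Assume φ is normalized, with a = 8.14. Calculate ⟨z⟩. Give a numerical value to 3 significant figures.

⟨z⟩ ≈ 4.07

By definition ⟨z⟩ = ∫ z |φ(z)|² dz.
Expanding the polynomial and integrating term by term, evaluating both integrals, ⟨z⟩ = a/2.
With a = 8.14, ⟨z⟩ = 4.070.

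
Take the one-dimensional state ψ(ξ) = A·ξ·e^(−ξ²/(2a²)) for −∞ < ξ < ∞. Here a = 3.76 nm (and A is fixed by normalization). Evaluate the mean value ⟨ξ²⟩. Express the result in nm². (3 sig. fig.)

⟨ξ^2⟩ ≈ 21.2 nm^2

By definition ⟨ξ²⟩ = ∫ ξ^2 |ψ(ξ)|² dξ.
With ∫_{−∞}^{∞} ξ^(2m) e^(−αξ²) dξ = (2m−1)!!·√π / (2^m α^(m+1/2)), the ratio of the moment integral to the normalization integral gives ⟨ξ²⟩ = 3·a^2/2.
With a = 3.76, ⟨ξ^2⟩ = 21.21.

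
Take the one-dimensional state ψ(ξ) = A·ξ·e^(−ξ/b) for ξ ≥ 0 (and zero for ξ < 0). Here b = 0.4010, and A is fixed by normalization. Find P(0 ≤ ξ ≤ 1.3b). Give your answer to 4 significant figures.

|ψ|² is the probability density, so P = ∫_{0}^{1.3b} |ψ|² dξ.
With A² fixed by ∫|ψ|² = 1, i.e. A² = (b^3/4)^(−1), substitute and integrate.
Substituting u = ξ/b, A² and the length scale cancel in the ratio: P = ∫_{0}^{1.3} u^2·e^(-2·u) du / ∫_{0}^{∞} u^2·e^(-2·u) du.
An antiderivative of u^2·e^(-2·u) is -(2·u^2 + 2·u + 1)·e^(-2·u)/4; evaluating from 0 to 1.3 gives 1/4 - 349·e^(-13/5)/200, while the full integral is 1/4.
Evaluating gives P = 0.48157.

P ≈ 0.4816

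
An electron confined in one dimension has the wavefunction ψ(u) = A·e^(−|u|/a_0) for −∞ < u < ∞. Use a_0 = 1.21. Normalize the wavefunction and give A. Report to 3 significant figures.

A ≈ 0.909

Normalization requires ∫|ψ|² du = 1, integrated from −∞ to ∞.
Carrying out the integral gives A² · a_0.
Hence A² = 1/[a_0].
Substituting a_0 = 1.21 gives A² = 0.8264, so A = 0.9091.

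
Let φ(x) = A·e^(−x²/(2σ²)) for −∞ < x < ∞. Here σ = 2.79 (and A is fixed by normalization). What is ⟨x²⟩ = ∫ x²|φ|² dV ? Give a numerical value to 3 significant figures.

⟨x^2⟩ ≈ 3.89

The expectation value is the |φ|²-weighted average of x^2: ∫ x^2|φ|² dx.
Evaluating both integrals, ⟨x²⟩ = σ^2/2.
With σ = 2.79, ⟨x^2⟩ = 3.892.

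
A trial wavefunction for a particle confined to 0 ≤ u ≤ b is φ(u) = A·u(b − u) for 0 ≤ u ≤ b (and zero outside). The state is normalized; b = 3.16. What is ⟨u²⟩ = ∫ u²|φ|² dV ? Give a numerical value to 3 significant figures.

By definition ⟨u²⟩ = ∫ u^2 |φ(u)|² du.
Evaluating both integrals, ⟨u²⟩ = 2·b^2/7.
With b = 3.16, ⟨u^2⟩ = 2.853.

⟨u^2⟩ ≈ 2.85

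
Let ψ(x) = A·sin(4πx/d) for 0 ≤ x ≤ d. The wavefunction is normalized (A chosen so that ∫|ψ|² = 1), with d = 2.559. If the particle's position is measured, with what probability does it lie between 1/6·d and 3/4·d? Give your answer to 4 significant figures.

The probability is P = ∫ |ψ|² dx over [1/6·d, 3/4·d].
Since A² = 1/(d/2), this is the region integral divided by the full normalization integral.
Let u = x/d; then A² and the length scale cancel, so P = ∫_{1/6}^{3/4} sin(4·π·u)^2 du ÷ ∫_{0}^{1} sin(4·π·u)^2 du.
An antiderivative of sin(4·π·u)^2 is u/2 - sin(4·π·u)·cos(4·π·u)/(8·π); evaluating from 1/6 to 3/4 gives -√(3)/(32·π) + 7/24, while the full integral is 1/2.
This works out to P = -√(3)/(16·π) + 7/12.

P ≈ 0.5489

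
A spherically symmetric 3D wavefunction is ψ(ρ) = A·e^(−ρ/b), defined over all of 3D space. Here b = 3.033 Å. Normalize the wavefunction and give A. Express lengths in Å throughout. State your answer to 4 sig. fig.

Normalization requires ∫|ψ|² 4πρ² dρ = 1, integrated from 0 to ∞.
With ∫₀^∞ ρ^2 e^(−αρ) dρ = 2!/α^3, carrying out the integral gives A² · π·b^3.
Hence A² = 1/[π·b^3].
Substituting b = 3.033 gives A² = 0.011409, so A = 0.10681.

A ≈ 0.1068 Å^(-3/2)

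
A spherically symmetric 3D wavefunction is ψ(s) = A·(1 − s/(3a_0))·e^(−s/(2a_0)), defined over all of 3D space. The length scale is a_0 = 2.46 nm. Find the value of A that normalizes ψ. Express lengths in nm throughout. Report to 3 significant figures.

A ≈ 0.0895 nm^(-3/2)

Require ∫ |ψ|² 4πs² ds = 1 over the whole domain.
Carrying out the integral gives A² · 8·π·a_0^3/3.
With a_0 = 2.46: A² = 0.008018 and A = 0.08954.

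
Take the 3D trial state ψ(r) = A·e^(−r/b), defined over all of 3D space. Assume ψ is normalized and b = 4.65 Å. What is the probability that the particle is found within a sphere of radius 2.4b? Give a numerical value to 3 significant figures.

P ≈ 0.857

P = ∫ |ψ|² 4πr² dr over r ≤ 2.4b.
Normalization gives A² = 1/(π·b^3).
In terms of u = r/b (A², 4π and the length scale all cancel between numerator and denominator), P = [∫_{0}^{2.4} u^2·e^(-2·u) du] / [∫_{0}^{∞} u^2·e^(-2·u) du].
Using ∫ u^2·e^(-2·u) du = -(2·u^2 + 2·u + 1)·e^(-2·u)/4, the numerator is 1/4 - 433·e^(-24/5)/100 and the denominator is 1/4.
This evaluates to P = 0.8575.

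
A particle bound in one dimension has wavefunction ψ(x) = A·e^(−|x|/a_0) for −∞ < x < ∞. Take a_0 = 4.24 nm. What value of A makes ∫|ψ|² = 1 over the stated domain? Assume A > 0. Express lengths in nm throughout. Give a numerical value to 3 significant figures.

A ≈ 0.486 nm^(-1/2)

We need A² ∫|f|² dx = 1, taking the integral from −∞ to ∞.
Using ∫₀^∞ xⁿ e^(−αx) dx = n!/αⁿ⁺¹, the integral (without the A² prefactor) comes out to a_0.
Hence A² = 1/[a_0].
Plugging in a_0 = 4.24 yields A = 0.4856.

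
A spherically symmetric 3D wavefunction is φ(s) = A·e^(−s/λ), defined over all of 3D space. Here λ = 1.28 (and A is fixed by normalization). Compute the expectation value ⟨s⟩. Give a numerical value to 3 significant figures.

⟨s⟩ ≈ 1.92

The expectation value is the |φ|²-weighted average of s: ∫ s|φ|² 4πs² ds.
Using ∫₀^∞ sⁿ e^(−αs) ds = n!/αⁿ⁺¹, evaluating both integrals, ⟨s⟩ = 3·λ/2.
With λ = 1.28, ⟨s⟩ = 1.920.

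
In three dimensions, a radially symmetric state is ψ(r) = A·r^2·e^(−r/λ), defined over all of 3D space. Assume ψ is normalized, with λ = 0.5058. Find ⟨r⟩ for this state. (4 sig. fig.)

⟨r⟩ ≈ 1.770

By definition ⟨r⟩ = ∫ r |ψ(r)|² 4πr² dr.
The ratio of the moment integral to the normalization integral gives ⟨r⟩ = 7·λ/2.
With λ = 0.5058, ⟨r⟩ = 1.7703.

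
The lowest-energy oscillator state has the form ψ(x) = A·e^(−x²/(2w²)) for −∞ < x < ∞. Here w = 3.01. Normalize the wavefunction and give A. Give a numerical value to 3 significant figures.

Normalization requires ∫|ψ|² dx = 1, integrated from −∞ to ∞.
With ψ = A·e^(−x²/(2w²)), the integral evaluates to A²·[√(π)·w].
Hence A² = 1/[√(π)·w].
Substituting w = 3.01 gives A² = 0.1874, so A = 0.4329.

A ≈ 0.433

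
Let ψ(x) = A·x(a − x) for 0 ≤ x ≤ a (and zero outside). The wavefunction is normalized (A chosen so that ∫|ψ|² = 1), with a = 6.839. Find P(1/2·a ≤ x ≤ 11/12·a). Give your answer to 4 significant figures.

P ≈ 0.4949

P = ∫_{1/2·a}^{11/12·a} |ψ(x)|² dx.
Since A² = 1/(a^5/30), this is the region integral divided by the full normalization integral.
Substituting u = x/a, A² and the length scale cancel in the ratio: P = ∫_{1/2}^{11/12} u^2·(1 - u)^2 du / ∫_{0}^{1} u^2·(1 - u)^2 du.
An antiderivative of u^2·(1 - u)^2 is u^3·(6·u^2 - 15·u + 10)/30; evaluating from 1/2 to 11/12 gives ≈ 0.0164971, while the full integral is 1/30.
Evaluating gives P = 0.49491.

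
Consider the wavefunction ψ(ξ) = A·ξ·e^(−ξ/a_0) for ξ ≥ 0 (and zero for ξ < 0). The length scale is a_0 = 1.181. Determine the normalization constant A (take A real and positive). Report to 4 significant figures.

A ≈ 1.558

Normalization requires ∫|ψ|² dξ = 1, integrated from 0 to ∞.
Recall ∫₀^∞ ξ^m e^(−ξ/β) dξ = m!·β^(m+1), the integral (without the A² prefactor) comes out to a_0^3/4.
Hence A² = 1/[a_0^3/4].
Plugging in a_0 = 1.181 yields A = 1.5583.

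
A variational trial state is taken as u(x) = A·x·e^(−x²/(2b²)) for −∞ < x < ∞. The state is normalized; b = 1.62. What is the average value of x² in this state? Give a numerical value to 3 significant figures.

⟨x^2⟩ ≈ 3.94

By definition ⟨x²⟩ = ∫ x^2 |u(x)|² dx.
Differentiating ∫e^(−αx²) dx = √(π/α) under α to get the higher moments, since the A² factors cancel between numerator and denominator, ⟨x²⟩ = 3·b^2/2.
With b = 1.62, ⟨x^2⟩ = 3.937.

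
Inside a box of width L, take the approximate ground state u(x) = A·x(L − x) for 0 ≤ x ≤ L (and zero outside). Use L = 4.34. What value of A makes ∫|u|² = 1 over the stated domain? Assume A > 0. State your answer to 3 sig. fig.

A ≈ 0.140

The normalization condition is ∫|u|² dx = 1 from 0 to L.
Expanding the polynomial and integrating term by term, ∫|u|² dx = A²·(L^5/30).
Plugging in L = 4.34 yields A = 0.1396.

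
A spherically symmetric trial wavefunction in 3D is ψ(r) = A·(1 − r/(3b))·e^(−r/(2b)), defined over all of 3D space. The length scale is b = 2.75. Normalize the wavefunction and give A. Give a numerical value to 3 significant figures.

A ≈ 0.0758

Require ∫ |ψ|² 4πr² dr = 1 over the whole domain.
In 3D with spherical symmetry the volume element is 4πr² dr.
The integral (without the A² prefactor) comes out to 8·π·b^3/3.
With b = 2.75: A² = 0.005740 and A = 0.07576.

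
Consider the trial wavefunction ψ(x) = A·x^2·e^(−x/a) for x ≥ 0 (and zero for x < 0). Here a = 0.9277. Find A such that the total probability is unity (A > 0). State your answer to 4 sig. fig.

A ≈ 1.393

The normalization condition is ∫|ψ|² dx = 1 from 0 to ∞.
Recall ∫₀^∞ x^m e^(−x/β) dx = m!·β^(m+1), with ψ = A·x^2·e^(−x/a), the integral evaluates to A²·[3·a^5/4].
Hence A² = 1/[3·a^5/4].
With a = 0.9277: A² = 1.9404 and A = 1.3930.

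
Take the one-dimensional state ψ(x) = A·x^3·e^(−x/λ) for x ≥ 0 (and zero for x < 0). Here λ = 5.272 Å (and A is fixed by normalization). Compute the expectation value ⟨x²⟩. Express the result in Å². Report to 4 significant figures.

⟨x^2⟩ ≈ 389.1 Å^2

The expectation value is the |ψ|²-weighted average of x^2: ∫ x^2|ψ|² dx.
With ∫₀^∞ x^8 e^(−αx) dx = 8!/α^9, since the A² factors cancel between numerator and denominator, ⟨x²⟩ = 14·λ^2.
With λ = 5.272, ⟨x^2⟩ = 389.12.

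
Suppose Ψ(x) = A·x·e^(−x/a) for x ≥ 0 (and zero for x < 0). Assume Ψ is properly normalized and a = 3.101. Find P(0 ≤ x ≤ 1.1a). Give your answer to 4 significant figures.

P ≈ 0.3773

The probability is P = ∫ |Ψ|² dx over [0, 1.1a].
With A² fixed by ∫|Ψ|² = 1, i.e. A² = (a^3/4)^(−1), substitute and integrate.
In terms of u = x/a (A² and the length scale cancel between numerator and denominator), P = [∫_{0}^{1.1} u^2·e^(-2·u) du] / [∫_{0}^{∞} u^2·e^(-2·u) du].
An antiderivative of u^2·e^(-2·u) is -(2·u^2 + 2·u + 1)·e^(-2·u)/4; evaluating from 0 to 1.1 gives 1/4 - 281·e^(-11/5)/200, while the full integral is 1/4.
Evaluating gives P = 0.37729.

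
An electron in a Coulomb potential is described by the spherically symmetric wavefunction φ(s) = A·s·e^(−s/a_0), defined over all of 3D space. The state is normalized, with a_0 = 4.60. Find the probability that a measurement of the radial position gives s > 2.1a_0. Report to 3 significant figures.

P ≈ 0.590

P = ∫ |φ|² 4πs² ds over s > 2.1a_0.
The full normalization integral is A²·[3·π·a_0^5] = 1, fixing A².
Substituting u = s/a_0, A², 4π and the length scale all cancel in the ratio: P = ∫_{2.1}^{∞} u^4·e^(-2·u) du / ∫_{0}^{∞} u^4·e^(-2·u) du.
With ∫ u^4·e^(-2·u) du = -(u^4/2 + u^3 + 3·u^2/2 + 3·u/2 + 3/4)·e^(-2·u) + C, the region integral is ≈ 0.44237 and the full one is 3/4.
The region integral divided by the full integral gives P = 0.5898.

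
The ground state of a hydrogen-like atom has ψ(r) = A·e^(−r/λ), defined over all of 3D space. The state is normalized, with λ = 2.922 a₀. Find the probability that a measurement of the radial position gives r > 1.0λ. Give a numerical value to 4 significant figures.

P ≈ 0.6767

Integrate the radial probability density 4πr²|ψ|² over r > 1.0λ.
The full normalization integral is A²·[π·λ^3] = 1, fixing A².
In terms of u = r/λ (A², 4π and the length scale all cancel between numerator and denominator), P = [∫_{1.0}^{∞} u^2·e^(-2·u) du] / [∫_{0}^{∞} u^2·e^(-2·u) du].
An antiderivative of u^2·e^(-2·u) is -(2·u^2 + 2·u + 1)·e^(-2·u)/4; evaluating from 1.0 to ∞ gives 5·e^(-2)/4, while the full integral is 1/4.
Taking the ratio yields P = 0.67668.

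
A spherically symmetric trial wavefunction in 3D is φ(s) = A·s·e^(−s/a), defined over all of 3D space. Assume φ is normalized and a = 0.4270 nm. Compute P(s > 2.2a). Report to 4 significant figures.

P ≈ 0.5512

With dV = 4πs²ds, the probability is ∫|φ|² dV over s > 2.2a.
A² is fixed by ∫₀^∞ 4πs²|φ|² ds = 1, i.e. A² = (3·π·a^5)^(−1).
Let u = s/a; then A², 4π and the length scale all cancel, so P = ∫_{2.2}^{∞} u^4·e^(-2·u) du ÷ ∫_{0}^{∞} u^4·e^(-2·u) du.
Using ∫ u^4·e^(-2·u) du = -(u^4/2 + u^3 + 3·u^2/2 + 3·u/2 + 3/4)·e^(-2·u), the numerator is ≈ 0.413388 and the denominator is 3/4.
This evaluates to P = 0.55118.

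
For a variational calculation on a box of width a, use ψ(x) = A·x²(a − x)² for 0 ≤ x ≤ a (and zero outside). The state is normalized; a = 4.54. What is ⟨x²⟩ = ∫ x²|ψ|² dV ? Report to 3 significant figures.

⟨x^2⟩ ≈ 5.62

By definition ⟨x²⟩ = ∫ x^2 |ψ(x)|² dx.
Evaluating both integrals, ⟨x²⟩ = 3·a^2/11.
With a = 4.54, ⟨x^2⟩ = 5.621.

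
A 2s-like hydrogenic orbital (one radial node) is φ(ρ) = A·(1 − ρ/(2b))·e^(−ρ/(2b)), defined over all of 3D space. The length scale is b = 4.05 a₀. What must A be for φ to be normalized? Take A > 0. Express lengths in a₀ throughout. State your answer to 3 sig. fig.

Normalization requires ∫|φ|² 4πρ² dρ = 1, integrated from 0 to ∞.
The angular integral contributes 4π, leaving ∫₀^∞ ρ²|φ|² dρ.
The integral (without the A² prefactor) comes out to 8·π·b^3.
Setting this equal to 1 gives A² = 1/(8·π·b^3).
With b = 4.05: A² = 0.0005990 and A = 0.02447.

A ≈ 0.0245 a₀^(-3/2)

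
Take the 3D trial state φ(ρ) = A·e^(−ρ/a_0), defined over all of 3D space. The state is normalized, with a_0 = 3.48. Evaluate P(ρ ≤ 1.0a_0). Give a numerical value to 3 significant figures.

With dV = 4πρ²dρ, the probability is ∫|φ|² dV over ρ ≤ 1.0a_0.
Normalization gives A² = 1/(π·a_0^3).
In terms of u = ρ/a_0 (A², 4π and the length scale all cancel between numerator and denominator), P = [∫_{0}^{1.0} u^2·e^(-2·u) du] / [∫_{0}^{∞} u^2·e^(-2·u) du].
With ∫ u^2·e^(-2·u) du = -(2·u^2 + 2·u + 1)·e^(-2·u)/4 + C, the region integral is 1/4 - 5·e^(-2)/4 and the full one is 1/4.
Taking the ratio yields P = 0.3233.

P ≈ 0.323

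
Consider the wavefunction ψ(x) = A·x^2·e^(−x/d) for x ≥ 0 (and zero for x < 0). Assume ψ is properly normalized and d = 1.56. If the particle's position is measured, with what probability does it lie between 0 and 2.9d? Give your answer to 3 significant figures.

|ψ|² is the probability density, so P = ∫_{0}^{2.9d} |ψ|² dx.
The normalization integral ∫|ψ|²dx over the whole domain equals 3·d^5/4·A², and A² cancels in the ratio.
Let u = x/d; then A² and the length scale cancel, so P = ∫_{0}^{2.9} u^4·e^(-2·u) du ÷ ∫_{0}^{∞} u^4·e^(-2·u) du.
With ∫ u^4·e^(-2·u) du = -(u^4/2 + u^3 + 3·u^2/2 + 3·u/2 + 3/4)·e^(-2·u) + C, the region integral is ≈ 0.51546 and the full one is 3/4.
Taking the ratio, P = 0.6873.

P ≈ 0.687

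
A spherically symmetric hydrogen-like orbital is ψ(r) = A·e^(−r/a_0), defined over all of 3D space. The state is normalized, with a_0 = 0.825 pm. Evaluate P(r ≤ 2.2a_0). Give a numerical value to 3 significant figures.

P ≈ 0.815

Integrate the radial probability density 4πr²|ψ|² over r ≤ 2.2a_0.
A² is fixed by ∫₀^∞ 4πr²|ψ|² dr = 1, i.e. A² = (π·a_0^3)^(−1).
Substituting u = r/a_0, A², 4π and the length scale all cancel in the ratio: P = ∫_{0}^{2.2} u^2·e^(-2·u) du / ∫_{0}^{∞} u^2·e^(-2·u) du.
With ∫ u^2·e^(-2·u) du = -(2·u^2 + 2·u + 1)·e^(-2·u)/4 + C, the region integral is 1/4 - 377·e^(-22/5)/100 and the full one is 1/4.
Taking the ratio yields P = 0.8149.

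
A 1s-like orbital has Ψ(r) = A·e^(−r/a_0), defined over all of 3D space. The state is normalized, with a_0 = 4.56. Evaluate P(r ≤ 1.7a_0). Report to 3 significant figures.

P ≈ 0.660

P = ∫ |Ψ|² 4πr² dr over r ≤ 1.7a_0.
A² is fixed by ∫₀^∞ 4πr²|Ψ|² dr = 1, i.e. A² = (π·a_0^3)^(−1).
Substituting u = r/a_0, A², 4π and the length scale all cancel in the ratio: P = ∫_{0}^{1.7} u^2·e^(-2·u) du / ∫_{0}^{∞} u^2·e^(-2·u) du.
An antiderivative of u^2·e^(-2·u) is -(2·u^2 + 2·u + 1)·e^(-2·u)/4; evaluating from 0 to 1.7 gives 1/4 - 509·e^(-17/5)/200, while the full integral is 1/4.
This evaluates to P = 0.6603.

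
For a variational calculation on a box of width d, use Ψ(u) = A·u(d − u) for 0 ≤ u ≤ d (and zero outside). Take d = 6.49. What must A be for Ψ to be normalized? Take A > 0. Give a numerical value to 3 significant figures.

We need A² ∫|f|² du = 1, taking the integral from 0 to d.
With Ψ = A·u(d − u), the integral evaluates to A²·[d^5/30].
Hence A² = 1/[d^5/30].
Plugging in d = 6.49 yields A = 0.05104.

A ≈ 0.0510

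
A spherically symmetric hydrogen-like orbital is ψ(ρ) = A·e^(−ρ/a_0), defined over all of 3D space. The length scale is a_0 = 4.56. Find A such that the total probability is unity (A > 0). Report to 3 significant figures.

A ≈ 0.0579

The normalization condition is ∫|ψ|² 4πρ² dρ = 1 from 0 to ∞.
In 3D with spherical symmetry the volume element is 4πρ² dρ.
Recall ∫₀^∞ ρ^m e^(−ρ/β) dρ = m!·β^(m+1), with ψ = A·e^(−ρ/a_0), the integral evaluates to A²·[π·a_0^3].
So A² = (π·a_0^3)^(−1).
With a_0 = 4.56: A² = 0.003357 and A = 0.05794.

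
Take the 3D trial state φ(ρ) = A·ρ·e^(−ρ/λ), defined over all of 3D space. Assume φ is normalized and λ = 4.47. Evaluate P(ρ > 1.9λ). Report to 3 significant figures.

With dV = 4πρ²dρ, the probability is ∫|φ|² dV over ρ > 1.9λ.
Normalization gives A² = 1/(3·π·λ^5).
In terms of u = ρ/λ (A², 4π and the length scale all cancel between numerator and denominator), P = [∫_{1.9}^{∞} u^4·e^(-2·u) du] / [∫_{0}^{∞} u^4·e^(-2·u) du].
An antiderivative of u^4·e^(-2·u) is -(u^4/2 + u^3 + 3·u^2/2 + 3·u/2 + 3/4)·e^(-2·u); evaluating from 1.9 to ∞ gives ≈ 0.50088, while the full integral is 3/4.
Taking the ratio yields P = 0.6678.

P ≈ 0.668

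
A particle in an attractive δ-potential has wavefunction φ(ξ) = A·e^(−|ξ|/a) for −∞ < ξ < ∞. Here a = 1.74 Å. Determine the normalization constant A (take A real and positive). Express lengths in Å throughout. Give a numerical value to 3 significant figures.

A ≈ 0.758 Å^(-1/2)

Require ∫ |φ|² dξ = 1 over the whole domain.
With ∫₀^∞ ξ^0 e^(−αξ) dξ = 0!/α^1, with φ = A·e^(−|ξ|/a), the integral evaluates to A²·[a].
Setting this equal to 1 gives A² = 1/(a).
Substituting a = 1.74 gives A² = 0.5747, so A = 0.7581.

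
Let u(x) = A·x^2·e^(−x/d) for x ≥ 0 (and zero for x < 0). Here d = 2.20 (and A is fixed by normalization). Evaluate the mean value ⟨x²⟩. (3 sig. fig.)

⟨x²⟩ = ∫ x^2 |u|² dx over the full domain.
With ∫₀^∞ x^6 e^(−αx) dx = 6!/α^7, the ratio of the moment integral to the normalization integral gives ⟨x²⟩ = 15·d^2/2.
With d = 2.20, ⟨x^2⟩ = 36.30.

⟨x^2⟩ ≈ 36.3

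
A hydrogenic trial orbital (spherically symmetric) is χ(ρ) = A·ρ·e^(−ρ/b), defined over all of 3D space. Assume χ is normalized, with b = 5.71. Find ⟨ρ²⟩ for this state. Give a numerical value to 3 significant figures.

⟨ρ^2⟩ ≈ 245

By definition ⟨ρ²⟩ = ∫ ρ^2 |χ(ρ)|² 4πρ² dρ.
Using ∫₀^∞ ρⁿ e^(−αρ) dρ = n!/αⁿ⁺¹, evaluating both integrals, ⟨ρ²⟩ = 15·b^2/2.
With b = 5.71, ⟨ρ^2⟩ = 244.5.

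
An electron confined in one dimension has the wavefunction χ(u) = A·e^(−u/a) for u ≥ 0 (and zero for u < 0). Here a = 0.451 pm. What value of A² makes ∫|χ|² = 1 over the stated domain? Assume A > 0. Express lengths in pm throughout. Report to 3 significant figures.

A^2 ≈ 4.43 pm^(-1)

The normalization condition is ∫|χ|² du = 1 from 0 to ∞.
Carrying out the integral gives A² · a/2.
Setting this equal to 1 gives A² = 1/(a/2).
Substituting a = 0.451 gives A² = 4.435, so A = 2.106.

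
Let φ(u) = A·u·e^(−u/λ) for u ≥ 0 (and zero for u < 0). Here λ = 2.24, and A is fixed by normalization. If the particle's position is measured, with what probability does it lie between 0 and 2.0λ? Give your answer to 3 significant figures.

|φ|² is the probability density, so P = ∫_{0}^{2.0λ} |φ|² du.
With A² fixed by ∫|φ|² = 1, i.e. A² = (λ^3/4)^(−1), substitute and integrate.
In terms of t = u/λ (A² and the length scale cancel between numerator and denominator), P = [∫_{0}^{2.0} t^2·e^(-2·t) dt] / [∫_{0}^{∞} t^2·e^(-2·t) dt].
Using ∫ t^2·e^(-2·t) dt = -(2·t^2 + 2·t + 1)·e^(-2·t)/4, the numerator is 1/4 - 13·e^(-4)/4 and the denominator is 1/4.
Taking the ratio, P = 0.7619.

P ≈ 0.762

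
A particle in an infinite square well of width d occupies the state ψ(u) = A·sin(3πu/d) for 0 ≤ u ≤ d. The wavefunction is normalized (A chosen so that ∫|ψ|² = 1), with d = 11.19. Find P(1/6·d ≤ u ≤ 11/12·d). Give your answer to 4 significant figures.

P ≈ 0.8031

P = ∫_{1/6·d}^{11/12·d} |ψ(u)|² du.
Since A² = 1/(d/2), this is the region integral divided by the full normalization integral.
Substituting t = u/d, A² and the length scale cancel in the ratio: P = ∫_{1/6}^{11/12} sin(3·π·t)^2 dt / ∫_{0}^{1} sin(3·π·t)^2 dt.
With ∫ sin(3·π·t)^2 dt = t/2 - sin(6·π·t)/(12·π) + C, the region integral is 1/(12·π) + 3/8 and the full one is 1/2.
Taking the ratio, P = (2 + 9·π)/(12·π).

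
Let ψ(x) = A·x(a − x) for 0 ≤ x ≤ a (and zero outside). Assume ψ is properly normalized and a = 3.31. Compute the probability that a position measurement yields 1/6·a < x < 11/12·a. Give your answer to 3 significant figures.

The probability is P = ∫ |ψ|² dx over [1/6·a, 11/12·a].
The normalization integral ∫|ψ|²dx over the whole domain equals a^5/30·A², and A² cancels in the ratio.
In terms of u = x/a (A² and the length scale cancel between numerator and denominator), P = [∫_{1/6}^{11/12} u^2·(1 - u)^2 du] / [∫_{0}^{1} u^2·(1 - u)^2 du].
Using ∫ u^2·(1 - u)^2 du = u^3·(6·u^2 - 15·u + 10)/30, the numerator is ≈ 0.031981 and the denominator is 1/30.
This works out to P = 4421/4608.

P ≈ 0.959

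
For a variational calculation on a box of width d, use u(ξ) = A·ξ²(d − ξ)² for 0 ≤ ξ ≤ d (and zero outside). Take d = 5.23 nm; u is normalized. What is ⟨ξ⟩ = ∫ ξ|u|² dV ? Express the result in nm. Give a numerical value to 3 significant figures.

The expectation value is the |u|²-weighted average of ξ: ∫ ξ|u|² dξ.
Evaluating both integrals, ⟨ξ⟩ = d/2.
With d = 5.23, ⟨ξ⟩ = 2.615.

⟨ξ⟩ ≈ 2.62 nm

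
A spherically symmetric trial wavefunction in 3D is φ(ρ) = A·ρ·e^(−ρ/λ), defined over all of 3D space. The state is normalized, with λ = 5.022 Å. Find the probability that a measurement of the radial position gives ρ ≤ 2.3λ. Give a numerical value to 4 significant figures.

P ≈ 0.4868

With dV = 4πρ²dρ, the probability is ∫|φ|² dV over ρ ≤ 2.3λ.
The full normalization integral is A²·[3·π·λ^5] = 1, fixing A².
Let u = ρ/λ; then A², 4π and the length scale all cancel, so P = ∫_{0}^{2.3} u^4·e^(-2·u) du ÷ ∫_{0}^{∞} u^4·e^(-2·u) du.
Using ∫ u^4·e^(-2·u) du = -(u^4/2 + u^3 + 3·u^2/2 + 3·u/2 + 3/4)·e^(-2·u), the numerator is ≈ 0.365074 and the denominator is 3/4.
Taking the ratio yields P = 0.48677.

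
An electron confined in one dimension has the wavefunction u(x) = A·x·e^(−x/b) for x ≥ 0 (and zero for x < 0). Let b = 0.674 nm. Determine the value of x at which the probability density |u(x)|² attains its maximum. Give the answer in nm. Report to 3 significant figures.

x ≈ 0.674 nm

Set d/dx [|u(x)|²] = 0 and solve for x > 0.
Solving yields x = b.
With b = 0.674, the most probable position is 0.6740 nm.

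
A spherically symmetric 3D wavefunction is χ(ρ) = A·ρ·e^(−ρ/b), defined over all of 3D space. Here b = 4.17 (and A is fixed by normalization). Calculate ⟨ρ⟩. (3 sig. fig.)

⟨ρ⟩ ≈ 10.4

The expectation value is the |χ|²-weighted average of ρ: ∫ ρ|χ|² 4πρ² dρ.
Evaluating both integrals, ⟨ρ⟩ = 5·b/2.
With b = 4.17, ⟨ρ⟩ = 10.43.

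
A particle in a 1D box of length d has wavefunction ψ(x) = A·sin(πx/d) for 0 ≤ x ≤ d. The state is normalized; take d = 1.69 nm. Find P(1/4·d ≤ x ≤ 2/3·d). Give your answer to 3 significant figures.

P ≈ 0.714

P = ∫_{1/4·d}^{2/3·d} |ψ(x)|² dx.
Since A² = 1/(d/2), this is the region integral divided by the full normalization integral.
In terms of u = x/d (A² and the length scale cancel between numerator and denominator), P = [∫_{1/4}^{2/3} sin(π·u)^2 du] / [∫_{0}^{1} sin(π·u)^2 du].
Using ∫ sin(π·u)^2 du = u/2 - sin(2·π·u)/(4·π), the numerator is √(3)/(8·π) + 1/(4·π) + 5/24 and the denominator is 1/2.
This works out to P = (3·√(3) + 6 + 5·π)/(12·π).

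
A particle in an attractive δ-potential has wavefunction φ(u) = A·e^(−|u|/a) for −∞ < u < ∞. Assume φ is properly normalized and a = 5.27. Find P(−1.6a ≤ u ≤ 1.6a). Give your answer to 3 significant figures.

|φ|² is the probability density, so P = ∫_{−1.6a}^{1.6a} |φ|² du.
Since A² = 1/(a), this is the region integral divided by the full normalization integral.
By symmetry take twice the u ≥ 0 contribution in numerator and denominator; the 2's cancel. In terms of t = u/a (A² and the length scale cancel between numerator and denominator), P = [∫_{0}^{1.6} e^(-2·t) dt] / [∫_{0}^{∞} e^(-2·t) dt].
With ∫ e^(-2·t) dt = -e^(-2·t)/2 + C, the region integral is 1/2 - e^(-16/5)/2 and the full one is 1/2.
Evaluating gives P = 0.9592.

P ≈ 0.959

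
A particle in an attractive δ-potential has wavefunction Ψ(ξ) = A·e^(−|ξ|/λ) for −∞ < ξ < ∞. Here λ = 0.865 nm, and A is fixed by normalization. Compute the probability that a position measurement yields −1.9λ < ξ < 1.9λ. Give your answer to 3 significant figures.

P ≈ 0.978

The probability is P = ∫ |Ψ|² dξ over [−1.9λ, 1.9λ].
With A² fixed by ∫|Ψ|² = 1, i.e. A² = (λ)^(−1), substitute and integrate.
Both integrals are even about ξ = 0, so only the ξ ≥ 0 halves are needed (the factors of 2 cancel). Substituting u = ξ/λ, A² and the length scale cancel in the ratio: P = ∫_{0}^{1.9} e^(-2·u) du / ∫_{0}^{∞} e^(-2·u) du.
With ∫ e^(-2·u) du = -e^(-2·u)/2 + C, the region integral is 1/2 - e^(-19/5)/2 and the full one is 1/2.
Taking the ratio, P = 0.9776.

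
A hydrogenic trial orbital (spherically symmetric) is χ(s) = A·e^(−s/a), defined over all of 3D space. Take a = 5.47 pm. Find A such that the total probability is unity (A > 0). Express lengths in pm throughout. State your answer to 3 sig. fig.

Require ∫ |χ|² 4πs² ds = 1 over the whole domain.
In 3D with spherical symmetry the volume element is 4πs² ds.
Carrying out the integral gives A² · π·a^3.
So A² = (π·a^3)^(−1).
With a = 5.47: A² = 0.001945 and A = 0.04410.

A ≈ 0.0441 pm^(-3/2)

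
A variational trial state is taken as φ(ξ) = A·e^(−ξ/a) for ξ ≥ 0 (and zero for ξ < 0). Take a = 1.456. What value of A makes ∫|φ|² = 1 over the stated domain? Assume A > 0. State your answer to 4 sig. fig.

We need A² ∫|f|² dξ = 1, taking the integral from 0 to ∞.
With φ = A·e^(−ξ/a), the integral evaluates to A²·[a/2].
Hence A² = 1/[a/2].
With a = 1.456: A² = 1.3736 and A = 1.1720.

A ≈ 1.172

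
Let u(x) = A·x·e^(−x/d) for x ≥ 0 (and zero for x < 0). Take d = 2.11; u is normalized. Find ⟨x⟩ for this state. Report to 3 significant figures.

⟨x⟩ ≈ 3.17

The expectation value is the |u|²-weighted average of x: ∫ x|u|² dx.
Recall ∫₀^∞ x^m e^(−x/β) dx = m!·β^(m+1), since the A² factors cancel between numerator and denominator, ⟨x⟩ = 3·d/2.
Putting d = 2.11 gives 3.165.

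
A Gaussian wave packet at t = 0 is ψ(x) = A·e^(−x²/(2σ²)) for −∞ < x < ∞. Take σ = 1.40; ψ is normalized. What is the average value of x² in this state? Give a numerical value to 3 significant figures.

⟨x²⟩ = ∫ x^2 |ψ|² dx over the full domain.
Since the A² factors cancel between numerator and denominator, ⟨x²⟩ = σ^2/2.
Putting σ = 1.40 gives 0.9800.

⟨x^2⟩ ≈ 0.980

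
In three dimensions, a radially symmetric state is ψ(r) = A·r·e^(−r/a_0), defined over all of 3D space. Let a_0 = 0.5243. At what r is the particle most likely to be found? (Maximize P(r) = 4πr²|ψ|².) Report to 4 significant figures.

r ≈ 1.049

Set d/dr [P(r) = 4πr²|ψ|²] = 0 and solve for r > 0.
Solving yields r = 2·a_0.
With a_0 = 0.5243, the most probable radial distance is 1.0486.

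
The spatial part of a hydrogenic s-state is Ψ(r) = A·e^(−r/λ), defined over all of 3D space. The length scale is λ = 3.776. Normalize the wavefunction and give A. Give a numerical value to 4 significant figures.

A ≈ 0.07689

Normalization requires ∫|Ψ|² 4πr² dr = 1, integrated from 0 to ∞.
In 3D with spherical symmetry the volume element is 4πr² dr.
The integral (without the A² prefactor) comes out to π·λ^3.
Setting this equal to 1 gives A² = 1/(π·λ^3).
Substituting λ = 3.776 gives A² = 0.0059123, so A = 0.076891.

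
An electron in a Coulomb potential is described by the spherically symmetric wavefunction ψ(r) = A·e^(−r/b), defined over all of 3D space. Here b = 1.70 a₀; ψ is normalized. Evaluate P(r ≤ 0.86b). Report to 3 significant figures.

P ≈ 0.248

Integrate the radial probability density 4πr²|ψ|² over r ≤ 0.86b.
Normalization gives A² = 1/(π·b^3).
Substituting u = r/b, A², 4π and the length scale all cancel in the ratio: P = ∫_{0}^{0.86} u^2·e^(-2·u) du / ∫_{0}^{∞} u^2·e^(-2·u) du.
Using ∫ u^2·e^(-2·u) du = -(2·u^2 + 2·u + 1)·e^(-2·u)/4, the numerator is 1/4 - 5249·e^(-43/25)/5000 and the denominator is 1/4.
The region integral divided by the full integral gives P = 0.2481.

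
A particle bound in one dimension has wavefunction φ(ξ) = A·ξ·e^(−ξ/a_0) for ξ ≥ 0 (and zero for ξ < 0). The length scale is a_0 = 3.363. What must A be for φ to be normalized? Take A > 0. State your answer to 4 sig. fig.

A ≈ 0.3243

Require ∫ |φ|² dξ = 1 over the whole domain.
With φ = A·ξ·e^(−ξ/a_0), the integral evaluates to A²·[a_0^3/4].
Plugging in a_0 = 3.363 yields A = 0.32429.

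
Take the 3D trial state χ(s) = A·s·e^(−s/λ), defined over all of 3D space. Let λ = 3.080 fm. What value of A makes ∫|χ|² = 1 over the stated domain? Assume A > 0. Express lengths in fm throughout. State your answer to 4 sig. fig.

A ≈ 0.01957 fm^(-5/2)

Normalization requires ∫|χ|² 4πs² ds = 1, integrated from 0 to ∞.
Recall ∫₀^∞ s^m e^(−s/β) ds = m!·β^(m+1), ∫|χ|² 4πs² ds = A²·(3·π·λ^5).
So A² = (3·π·λ^5)^(−1).
With λ = 3.080: A² = 0.00038280 and A = 0.019565.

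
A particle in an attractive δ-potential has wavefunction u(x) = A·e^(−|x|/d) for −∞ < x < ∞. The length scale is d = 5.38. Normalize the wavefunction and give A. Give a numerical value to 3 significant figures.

A ≈ 0.431

The normalization condition is ∫|u|² dx = 1 from −∞ to ∞.
Using ∫₀^∞ xⁿ e^(−αx) dx = n!/αⁿ⁺¹, the integral (without the A² prefactor) comes out to d.
Hence A² = 1/[d].
With d = 5.38: A² = 0.1859 and A = 0.4311.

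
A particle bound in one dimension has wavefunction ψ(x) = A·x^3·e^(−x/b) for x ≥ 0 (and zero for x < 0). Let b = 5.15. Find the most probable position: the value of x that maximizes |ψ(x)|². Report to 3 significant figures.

x ≈ 15.5

The maximum of |ψ(x)|² occurs where its derivative vanishes.
Solving yields x = 3·b.
With b = 5.15, the most probable position is 15.45.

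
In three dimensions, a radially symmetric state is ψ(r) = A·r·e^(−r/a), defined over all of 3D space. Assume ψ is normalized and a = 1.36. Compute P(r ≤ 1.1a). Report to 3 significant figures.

Integrate the radial probability density 4πr²|ψ|² over r ≤ 1.1a.
A² is fixed by ∫₀^∞ 4πr²|ψ|² dr = 1, i.e. A² = (3·π·a^5)^(−1).
Substituting u = r/a, A², 4π and the length scale all cancel in the ratio: P = ∫_{0}^{1.1} u^4·e^(-2·u) du / ∫_{0}^{∞} u^4·e^(-2·u) du.
With ∫ u^4·e^(-2·u) du = -(u^4/2 + u^3 + 3·u^2/2 + 3·u/2 + 3/4)·e^(-2·u) + C, the region integral is ≈ 0.054372 and the full one is 3/4.
The region integral divided by the full integral gives P = 0.07250.

P ≈ 0.0725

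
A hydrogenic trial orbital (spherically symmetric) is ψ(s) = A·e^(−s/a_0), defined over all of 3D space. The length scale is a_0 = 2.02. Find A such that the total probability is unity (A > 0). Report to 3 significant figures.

We need A² ∫|f|² 4πs² ds = 1, taking the integral from 0 to ∞.
The angular integral contributes 4π, leaving ∫₀^∞ s²|ψ|² ds.
Recall ∫₀^∞ s^m e^(−s/β) ds = m!·β^(m+1), carrying out the integral gives A² · π·a_0^3.
Hence A² = 1/[π·a_0^3].
Substituting a_0 = 2.02 gives A² = 0.03862, so A = 0.1965.

A ≈ 0.197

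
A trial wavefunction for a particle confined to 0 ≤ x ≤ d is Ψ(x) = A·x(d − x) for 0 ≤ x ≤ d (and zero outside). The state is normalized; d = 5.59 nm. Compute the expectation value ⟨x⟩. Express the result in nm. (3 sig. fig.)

⟨x⟩ ≈ 2.80 nm

By definition ⟨x⟩ = ∫ x |Ψ(x)|² dx.
Expanding the polynomial and integrating term by term, since the A² factors cancel between numerator and denominator, ⟨x⟩ = d/2.
Putting d = 5.59 gives 2.795.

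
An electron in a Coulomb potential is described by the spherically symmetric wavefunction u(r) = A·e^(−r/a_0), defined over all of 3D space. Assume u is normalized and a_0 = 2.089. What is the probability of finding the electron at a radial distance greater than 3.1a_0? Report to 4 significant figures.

Integrate the radial probability density 4πr²|u|² over r > 3.1a_0.
A² is fixed by ∫₀^∞ 4πr²|u|² dr = 1, i.e. A² = (π·a_0^3)^(−1).
In terms of t = r/a_0 (A², 4π and the length scale all cancel between numerator and denominator), P = [∫_{3.1}^{∞} t^2·e^(-2·t) dt] / [∫_{0}^{∞} t^2·e^(-2·t) dt].
With ∫ t^2·e^(-2·t) dt = -(2·t^2 + 2·t + 1)·e^(-2·t)/4 + C, the region integral is 1321·e^(-31/5)/200 and the full one is 1/4.
The region integral divided by the full integral gives P = 0.053618.

P ≈ 0.05362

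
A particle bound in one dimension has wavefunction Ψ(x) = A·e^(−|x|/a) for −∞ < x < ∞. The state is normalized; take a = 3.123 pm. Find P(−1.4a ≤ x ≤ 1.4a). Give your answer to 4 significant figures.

P ≈ 0.9392

|Ψ|² is the probability density, so P = ∫_{−1.4a}^{1.4a} |Ψ|² dx.
The normalization integral ∫|Ψ|²dx over the whole domain equals a·A², and A² cancels in the ratio.
Both integrals are even about x = 0, so only the x ≥ 0 halves are needed (the factors of 2 cancel). Let u = x/a; then A² and the length scale cancel, so P = ∫_{0}^{1.4} e^(-2·u) du ÷ ∫_{0}^{∞} e^(-2·u) du.
With ∫ e^(-2·u) du = -e^(-2·u)/2 + C, the region integral is 1/2 - e^(-14/5)/2 and the full one is 1/2.
This works out to P = 0.93919.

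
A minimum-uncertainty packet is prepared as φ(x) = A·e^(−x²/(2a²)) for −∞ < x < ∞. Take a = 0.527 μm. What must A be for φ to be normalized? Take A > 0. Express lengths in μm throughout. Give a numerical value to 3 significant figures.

We need A² ∫|f|² dx = 1, taking the integral from −∞ to ∞.
Using the Gaussian integral ∫_{−∞}^{∞} e^(−αx²) dx = √(π/α), carrying out the integral gives A² · √(π)·a.
So A² = (√(π)·a)^(−1).
Substituting a = 0.527 gives A² = 1.071, so A = 1.035.

A ≈ 1.03 μm^(-1/2)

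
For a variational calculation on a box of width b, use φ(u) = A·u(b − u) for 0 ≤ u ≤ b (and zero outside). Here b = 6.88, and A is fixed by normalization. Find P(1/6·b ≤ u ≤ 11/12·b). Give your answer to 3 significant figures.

The probability is P = ∫ |φ|² du over [1/6·b, 11/12·b].
The normalization integral ∫|φ|²du over the whole domain equals b^5/30·A², and A² cancels in the ratio.
In terms of t = u/b (A² and the length scale cancel between numerator and denominator), P = [∫_{1/6}^{11/12} t^2·(1 - t)^2 dt] / [∫_{0}^{1} t^2·(1 - t)^2 dt].
Using ∫ t^2·(1 - t)^2 dt = t^3·(6·t^2 - 15·t + 10)/30, the numerator is ≈ 0.031981 and the denominator is 1/30.
The result is P = 4421/4608.

P ≈ 0.959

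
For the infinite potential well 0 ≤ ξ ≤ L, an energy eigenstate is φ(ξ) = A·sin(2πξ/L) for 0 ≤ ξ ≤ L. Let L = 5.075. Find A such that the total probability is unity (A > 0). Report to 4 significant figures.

Normalization requires ∫|φ|² dξ = 1, integrated from 0 to L.
With ∫₀^L sin²(nπξ/L) dξ = L/2, the integral (without the A² prefactor) comes out to L/2.
So A² = (L/2)^(−1).
With L = 5.075: A² = 0.39409 and A = 0.62776.

A ≈ 0.6278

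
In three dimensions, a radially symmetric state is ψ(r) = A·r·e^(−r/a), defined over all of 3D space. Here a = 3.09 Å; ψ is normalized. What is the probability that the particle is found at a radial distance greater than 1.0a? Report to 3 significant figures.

P ≈ 0.947

P = ∫ |ψ|² 4πr² dr over r > 1.0a.
A² is fixed by ∫₀^∞ 4πr²|ψ|² dr = 1, i.e. A² = (3·π·a^5)^(−1).
In terms of u = r/a (A², 4π and the length scale all cancel between numerator and denominator), P = [∫_{1.0}^{∞} u^4·e^(-2·u) du] / [∫_{0}^{∞} u^4·e^(-2·u) du].
With ∫ u^4·e^(-2·u) du = -(u^4/2 + u^3 + 3·u^2/2 + 3·u/2 + 3/4)·e^(-2·u) + C, the region integral is 21·e^(-2)/4 and the full one is 3/4.
This evaluates to P = 0.9473.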